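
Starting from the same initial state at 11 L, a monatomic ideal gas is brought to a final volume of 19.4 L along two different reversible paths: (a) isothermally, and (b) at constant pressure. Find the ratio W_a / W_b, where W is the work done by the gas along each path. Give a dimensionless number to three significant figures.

Path (a) isothermal: W = P₁V₁ ln(V₂/V₁) → W_a/(P₁V₁) = 0.5674.
Path (b) isobaric: W = P₁(V₂ − V₁) → W_b/(P₁V₁) = 0.7636.
W_a / W_b = 0.5674 / 0.7636 = 0.743.

W_a / W_b ≈ 0.743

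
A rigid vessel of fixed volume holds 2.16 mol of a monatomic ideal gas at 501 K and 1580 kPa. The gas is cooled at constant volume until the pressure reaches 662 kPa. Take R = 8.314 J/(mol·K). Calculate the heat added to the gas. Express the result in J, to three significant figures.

Q ≈ -7840 J

Constant volume ⇒ W = 0, so Q = ΔU = nCᵥΔT with Cᵥ = 3R/2 = 12.47 J/(mol·K).
At constant V, T₂/T₁ = P₂/P₁ ⇒ ΔT = T₁(P₂/P₁ − 1) = 501·(662/1580 − 1) = -291.1 K.
ΔU = (2.16)(12.47)(-291.1) = -7841 J.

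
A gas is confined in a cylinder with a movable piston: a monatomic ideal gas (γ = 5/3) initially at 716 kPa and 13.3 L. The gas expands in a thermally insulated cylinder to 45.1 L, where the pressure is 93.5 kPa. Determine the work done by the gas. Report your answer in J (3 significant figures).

W ≈ 7960 J

Adiabatic: W = (P₁V₁ − P₂V₂)/(γ − 1) with γ = 5/3.
P₁V₁ = 9523 J, P₂V₂ = 4217 J.
W = (9523 − 4217) / 0.6667 = 7959 J.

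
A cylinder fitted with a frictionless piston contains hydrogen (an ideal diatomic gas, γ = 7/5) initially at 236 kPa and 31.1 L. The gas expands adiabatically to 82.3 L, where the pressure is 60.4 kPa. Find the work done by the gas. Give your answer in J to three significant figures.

W ≈ 5920 J

Adiabatic: W = (P₁V₁ − P₂V₂)/(γ − 1) with γ = 7/5.
P₁V₁ = 7340 J, P₂V₂ = 4971 J.
W = (7340 − 4971) / 0.4 = 5922 J.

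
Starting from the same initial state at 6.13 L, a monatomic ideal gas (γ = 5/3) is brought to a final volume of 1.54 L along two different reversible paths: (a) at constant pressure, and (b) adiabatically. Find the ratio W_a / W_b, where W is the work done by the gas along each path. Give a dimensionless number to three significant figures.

W_a / W_b ≈ 0.330

Path (a) isobaric: W = P₁(V₂ − V₁) → W_a/(P₁V₁) = -0.7488.
Path (b) adiabatic: W = P₁V₁(1 − (V₁/V₂)^(γ−1))/(γ−1) → W_b/(P₁V₁) = -2.267.
W_a / W_b = -0.7488 / -2.267 = 0.3302.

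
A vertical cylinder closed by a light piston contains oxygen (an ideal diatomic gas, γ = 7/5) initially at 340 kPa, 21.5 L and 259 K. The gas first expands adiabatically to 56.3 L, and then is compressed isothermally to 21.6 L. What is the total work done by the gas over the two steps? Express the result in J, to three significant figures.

W_total ≈ 1080 J

Step 1 (adiabatic): W = (P₁V₁ − P₂V₂)/(γ−1) = (7310 − 4974)/0.4 = 5840 J.
After step 1: P = 88.34 kPa, V = 56.3 L, T = 176.2 K.
Step 2 (isothermal): W = P₁V₁ ln(V₂/V₁) = (4974) ln(21.6/56.3) = -4765 J.
W_total = 5840 − 4765 = 1076 J.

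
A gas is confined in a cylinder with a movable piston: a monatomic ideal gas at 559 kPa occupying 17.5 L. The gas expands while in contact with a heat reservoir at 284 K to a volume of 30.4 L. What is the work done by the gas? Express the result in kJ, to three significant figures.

Isothermal: W = nRT ln(V₂/V₁) = P₁V₁ ln(V₂/V₁).
P₁V₁ = (559 kPa)(17.5 L) = 9782 J.
W = 9782 × ln(30.4/17.5) = 9782 × 0.5522
W_by_gas = 5402 J.

W ≈ 5.40 kJ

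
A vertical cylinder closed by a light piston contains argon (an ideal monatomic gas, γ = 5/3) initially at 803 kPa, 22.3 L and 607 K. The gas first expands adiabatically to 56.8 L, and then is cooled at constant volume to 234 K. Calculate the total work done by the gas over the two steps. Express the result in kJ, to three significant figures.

Step 1 (adiabatic): W = (P₁V₁ − P₂V₂)/(γ−1) = (17907 − 9601)/0.667 = 12459 J.
Step 2 (isochoric): W = 0 (constant volume).
W_total = 12459 + 0 = 12459 J.

W_total ≈ 12.5 kJ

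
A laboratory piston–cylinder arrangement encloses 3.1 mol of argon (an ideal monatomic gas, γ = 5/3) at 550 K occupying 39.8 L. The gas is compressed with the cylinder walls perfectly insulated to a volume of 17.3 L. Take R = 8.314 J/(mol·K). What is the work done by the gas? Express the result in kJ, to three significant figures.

W ≈ -15.8 kJ

Adiabatic: TV^(γ−1) = const with γ = 5/3.
T₂ = T₁ (V₁/V₂)^(γ−1) = 550 × (39.8/17.3)^0.667 = 550 × 1.743 = 958.5 K.
W_by = nCᵥ(T₁ − T₂) = (3.1)(12.47)(550 − 958.5) = -15792 J.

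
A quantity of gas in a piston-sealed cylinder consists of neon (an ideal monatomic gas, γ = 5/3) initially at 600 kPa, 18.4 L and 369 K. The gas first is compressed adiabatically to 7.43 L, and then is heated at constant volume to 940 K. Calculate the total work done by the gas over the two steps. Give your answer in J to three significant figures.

Step 1 (adiabatic): W = (P₁V₁ − P₂V₂)/(γ−1) = (11040 − 20208)/0.667 = -13752 J.
Step 2 (isochoric): W = 0 (constant volume).
W_total = -13752 + 0 = -13752 J.

W_total ≈ -13800 J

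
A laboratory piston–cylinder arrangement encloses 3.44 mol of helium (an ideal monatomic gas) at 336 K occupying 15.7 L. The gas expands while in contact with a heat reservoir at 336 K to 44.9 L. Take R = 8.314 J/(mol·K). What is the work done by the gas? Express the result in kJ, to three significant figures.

Isothermal: W = nRT ln(V₂/V₁).
W = (3.44)(8.314)(336) × ln(44.9/15.7)
  = 9610 × 1.051
W_by_gas = 10098 J.

W ≈ 10.1 kJ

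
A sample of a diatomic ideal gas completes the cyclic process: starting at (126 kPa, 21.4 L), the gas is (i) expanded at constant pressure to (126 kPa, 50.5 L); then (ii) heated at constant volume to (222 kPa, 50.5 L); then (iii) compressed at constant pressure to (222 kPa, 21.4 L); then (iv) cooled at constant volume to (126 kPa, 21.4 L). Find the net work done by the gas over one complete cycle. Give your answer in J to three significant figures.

W_net ≈ -2790 J

Constant-volume legs do no work.
W(i) = (126)(50.5 − 21.4) = 3667 J; W(iii) = (222)(21.4 − 50.5) = -6460 J.
W_net = 3667 − 6460 = -2794 J (the counter-clockwise enclosed area).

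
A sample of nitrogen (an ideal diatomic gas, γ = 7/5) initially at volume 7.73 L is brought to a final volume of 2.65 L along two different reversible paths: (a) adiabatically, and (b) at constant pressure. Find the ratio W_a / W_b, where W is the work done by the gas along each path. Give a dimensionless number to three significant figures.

W_a / W_b ≈ 2.03

Path (a) adiabatic: W = P₁V₁(1 − (V₁/V₂)^(γ−1))/(γ−1) → W_a/(P₁V₁) = -1.336.
Path (b) isobaric: W = P₁(V₂ − V₁) → W_b/(P₁V₁) = -0.6572.
W_a / W_b = -1.336 / -0.6572 = 2.033.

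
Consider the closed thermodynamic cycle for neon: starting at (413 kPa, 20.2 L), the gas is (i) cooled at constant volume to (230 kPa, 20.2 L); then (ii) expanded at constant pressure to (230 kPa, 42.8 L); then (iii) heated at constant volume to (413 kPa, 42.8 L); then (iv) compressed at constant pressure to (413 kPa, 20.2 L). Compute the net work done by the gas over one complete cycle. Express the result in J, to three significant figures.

Constant-volume legs do no work.
W(ii) = (230)(42.8 − 20.2) = 5198 J; W(iv) = (413)(20.2 − 42.8) = -9334 J.
W_net = 5198 − 9334 = -4136 J (the counter-clockwise enclosed area).

W_net ≈ -4140 J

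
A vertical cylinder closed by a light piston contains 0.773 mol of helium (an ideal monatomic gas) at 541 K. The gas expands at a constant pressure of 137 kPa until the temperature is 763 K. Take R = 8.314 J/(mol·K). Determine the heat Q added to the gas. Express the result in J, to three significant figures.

Isobaric: W = nRΔT = (0.773)(8.314)(222) = 1427 J.
ΔU = nCᵥΔT with Cᵥ = 3R/2: ΔU = (0.773)(12.47)(222) = 2140 J.
Q = ΔU + W = 2140 + 1427 = 3567 J.

Q ≈ 3570 J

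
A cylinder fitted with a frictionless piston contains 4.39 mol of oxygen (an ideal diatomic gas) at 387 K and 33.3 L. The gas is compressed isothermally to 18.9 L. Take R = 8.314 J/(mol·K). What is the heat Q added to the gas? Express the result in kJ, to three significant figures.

Isothermal ⇒ ΔU = 0, so Q = W = nRT ln(V₂/V₁).
Q = (4.39)(8.314)(387) ln(18.9/33.3) = 14125 × -0.5664 = -8000 J.

Q ≈ -8.00 kJ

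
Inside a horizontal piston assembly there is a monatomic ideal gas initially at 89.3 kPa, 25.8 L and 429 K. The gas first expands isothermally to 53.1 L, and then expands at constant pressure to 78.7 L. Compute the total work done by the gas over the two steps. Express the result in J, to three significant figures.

Step 1 (isothermal): W = P₁V₁ ln(V₂/V₁) = (2304) ln(53.1/25.8) = 1663 J.
After step 1: P = 43.39 kPa, V = 53.1 L, T = 429 K.
Step 2 (isobaric): W = PΔV = (43.39 kPa)(78.7 − 53.1 L) = 1111 J.
W_total = 1663 + 1111 = 2774 J.

W_total ≈ 2770 J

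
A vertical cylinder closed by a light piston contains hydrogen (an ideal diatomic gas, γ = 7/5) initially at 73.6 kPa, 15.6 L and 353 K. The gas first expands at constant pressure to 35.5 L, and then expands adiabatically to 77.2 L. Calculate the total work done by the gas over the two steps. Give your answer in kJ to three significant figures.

W_total ≈ 3.21 kJ

Step 1 (isobaric): W = PΔV = (73.6 kPa)(35.5 − 15.6 L) = 1465 J.
After step 1: P = 73.6 kPa, V = 35.5 L, T = 803.3 K.
Step 2 (adiabatic): W = (P₁V₁ − P₂V₂)/(γ−1) = (2613 − 1915)/0.4 = 1745 J.
W_total = 1465 + 1745 = 3209 J.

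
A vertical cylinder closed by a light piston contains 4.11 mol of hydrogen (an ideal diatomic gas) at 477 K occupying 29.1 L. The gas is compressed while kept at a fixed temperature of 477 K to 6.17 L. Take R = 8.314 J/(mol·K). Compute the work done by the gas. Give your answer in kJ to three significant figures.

Isothermal: W = nRT ln(V₂/V₁).
W = (4.11)(8.314)(477) × ln(6.17/29.1)
  = 16299 × -1.551
W_by_gas = -25281 J.

W ≈ -25.3 kJ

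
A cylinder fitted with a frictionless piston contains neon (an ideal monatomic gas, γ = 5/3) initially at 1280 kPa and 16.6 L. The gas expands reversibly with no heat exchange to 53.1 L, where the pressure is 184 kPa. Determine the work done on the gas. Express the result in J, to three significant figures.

Adiabatic: W = (P₁V₁ − P₂V₂)/(γ − 1) with γ = 5/3.
P₁V₁ = 21248 J, P₂V₂ = 9770 J.
W = (21248 − 9770) / 0.6667 = 17216 J.
Work on gas = −W_by = -17216 J.

W ≈ -17200 J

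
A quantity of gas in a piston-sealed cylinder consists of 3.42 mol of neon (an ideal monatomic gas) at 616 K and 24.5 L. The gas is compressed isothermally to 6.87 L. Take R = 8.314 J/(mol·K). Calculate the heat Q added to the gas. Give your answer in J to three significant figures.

Isothermal ⇒ ΔU = 0, so Q = W = nRT ln(V₂/V₁).
Q = (3.42)(8.314)(616) ln(6.87/24.5) = 17515 × -1.272 = -22271 J.

Q ≈ -22300 J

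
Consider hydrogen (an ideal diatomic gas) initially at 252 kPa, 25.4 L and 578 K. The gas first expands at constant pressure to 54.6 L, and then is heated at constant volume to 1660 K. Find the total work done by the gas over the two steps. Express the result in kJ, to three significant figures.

W_total ≈ 7.36 kJ

Step 1 (isobaric): W = PΔV = (252 kPa)(54.6 − 25.4 L) = 7358 J.
Step 2 (isochoric): W = 0 (constant volume).
W_total = 7358 + 0 = 7358 J.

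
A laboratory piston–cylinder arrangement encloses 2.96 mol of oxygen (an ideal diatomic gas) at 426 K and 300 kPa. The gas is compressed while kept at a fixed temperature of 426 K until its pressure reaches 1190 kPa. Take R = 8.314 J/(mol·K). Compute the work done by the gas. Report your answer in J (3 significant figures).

W ≈ -14400 J

Isothermal process: W = nRT ln(V₂/V₁) = nRT ln(P₁/P₂).
W = (2.96)(8.314)(426) × ln(300/1190)
  = 10484 × ln(0.2521) = 10484 × -1.378
W_by_gas = -14446 J.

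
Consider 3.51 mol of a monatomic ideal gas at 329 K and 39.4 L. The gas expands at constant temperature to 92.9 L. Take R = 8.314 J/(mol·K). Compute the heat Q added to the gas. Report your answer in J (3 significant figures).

Q ≈ 8240 J

Isothermal ⇒ ΔU = 0, so Q = W = nRT ln(V₂/V₁).
Q = (3.51)(8.314)(329) ln(92.9/39.4) = 9601 × 0.8578 = 8235 J.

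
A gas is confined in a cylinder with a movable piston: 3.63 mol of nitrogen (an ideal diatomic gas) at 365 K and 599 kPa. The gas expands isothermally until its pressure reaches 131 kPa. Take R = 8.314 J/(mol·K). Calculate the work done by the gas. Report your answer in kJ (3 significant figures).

Isothermal process: W = nRT ln(V₂/V₁) = nRT ln(P₁/P₂).
W = (3.63)(8.314)(365) × ln(599/131)
  = 11016 × ln(4.573) = 11016 × 1.52
W_by_gas = 16744 J.

W ≈ 16.7 kJ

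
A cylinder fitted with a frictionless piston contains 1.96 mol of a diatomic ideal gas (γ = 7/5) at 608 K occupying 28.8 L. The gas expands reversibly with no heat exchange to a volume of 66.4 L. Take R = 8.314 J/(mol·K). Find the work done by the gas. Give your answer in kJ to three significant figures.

W ≈ 7.04 kJ

Adiabatic: TV^(γ−1) = const with γ = 7/5.
T₂ = T₁ (V₁/V₂)^(γ−1) = 608 × (28.8/66.4)^0.4 = 608 × 0.716 = 435.3 K.
W_by = nCᵥ(T₁ − T₂) = (1.96)(20.79)(608 − 435.3) = 7035 J.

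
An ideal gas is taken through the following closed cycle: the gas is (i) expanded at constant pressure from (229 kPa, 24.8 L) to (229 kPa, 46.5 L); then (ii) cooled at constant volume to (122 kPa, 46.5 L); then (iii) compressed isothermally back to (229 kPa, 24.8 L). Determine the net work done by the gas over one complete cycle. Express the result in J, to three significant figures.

Leg (i): W = PΔV = (229)(46.5 − 24.8) = 4969 J.
Leg (ii): W = 0.
Leg (iii): W = PᵢVᵢ ln(V_f/Vᵢ) = (5673) ln(24.8/46.5) = -3566 J.
W_net = 4969 − 3566 = 1403 J.

W_net ≈ 1400 J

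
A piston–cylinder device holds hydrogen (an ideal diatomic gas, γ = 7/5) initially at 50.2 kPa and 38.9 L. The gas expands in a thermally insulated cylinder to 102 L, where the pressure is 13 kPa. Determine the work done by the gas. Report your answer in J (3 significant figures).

W ≈ 1570 J

Adiabatic: W = (P₁V₁ − P₂V₂)/(γ − 1) with γ = 7/5.
P₁V₁ = 1953 J, P₂V₂ = 1326 J.
W = (1953 − 1326) / 0.4 = 1567 J.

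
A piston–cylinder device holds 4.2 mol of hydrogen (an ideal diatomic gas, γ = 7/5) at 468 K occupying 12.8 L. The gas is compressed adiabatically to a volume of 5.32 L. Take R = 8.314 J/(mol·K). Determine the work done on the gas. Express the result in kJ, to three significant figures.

Adiabatic: TV^(γ−1) = const with γ = 7/5.
T₂ = T₁ (V₁/V₂)^(γ−1) = 468 × (12.8/5.32)^0.4 = 468 × 1.421 = 664.9 K.
W_by = nCᵥ(T₁ − T₂) = (4.2)(20.79)(468 − 664.9) = -17190 J.
Work on gas = −W_by = 17190 J.

W ≈ 17.2 kJ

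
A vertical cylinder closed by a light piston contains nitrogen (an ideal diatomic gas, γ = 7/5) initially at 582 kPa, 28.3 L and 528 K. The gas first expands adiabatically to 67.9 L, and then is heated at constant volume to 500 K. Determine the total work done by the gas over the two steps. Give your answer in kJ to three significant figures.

W_total ≈ 12.2 kJ

Step 1 (adiabatic): W = (P₁V₁ − P₂V₂)/(γ−1) = (16471 − 11606)/0.4 = 12162 J.
Step 2 (isochoric): W = 0 (constant volume).
W_total = 12162 + 0 = 12162 J.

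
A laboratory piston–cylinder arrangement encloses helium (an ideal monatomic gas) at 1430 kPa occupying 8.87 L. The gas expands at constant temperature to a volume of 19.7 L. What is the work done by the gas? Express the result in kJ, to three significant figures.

Isothermal: W = nRT ln(V₂/V₁) = P₁V₁ ln(V₂/V₁).
P₁V₁ = (1430 kPa)(8.87 L) = 12684 J.
W = 12684 × ln(19.7/8.87) = 12684 × 0.7979
W_by_gas = 10121 J.

W ≈ 10.1 kJ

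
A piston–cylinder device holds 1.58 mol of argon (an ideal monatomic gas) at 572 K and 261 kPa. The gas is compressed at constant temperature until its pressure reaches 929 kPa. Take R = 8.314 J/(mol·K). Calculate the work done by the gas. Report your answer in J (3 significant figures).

Isothermal process: W = nRT ln(V₂/V₁) = nRT ln(P₁/P₂).
W = (1.58)(8.314)(572) × ln(261/929)
  = 7514 × ln(0.2809) = 7514 × -1.27
W_by_gas = -9540 J.

W ≈ -9540 J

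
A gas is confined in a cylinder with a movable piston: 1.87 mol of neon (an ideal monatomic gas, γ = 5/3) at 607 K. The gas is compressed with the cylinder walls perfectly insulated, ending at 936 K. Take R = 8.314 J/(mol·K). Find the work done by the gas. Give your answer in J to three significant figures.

Adiabatic ⇒ Q = 0, so W_by = −ΔU = nCᵥ(T₁ − T₂).
Cᵥ = 3R/2 = 12.47 J/(mol·K).
W = (1.87)(12.47)(607 − 936) = -7673 J.

W ≈ -7670 J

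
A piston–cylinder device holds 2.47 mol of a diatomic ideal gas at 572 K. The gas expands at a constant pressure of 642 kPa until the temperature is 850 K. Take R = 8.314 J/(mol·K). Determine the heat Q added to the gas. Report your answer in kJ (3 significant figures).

Q ≈ 20.0 kJ

Isobaric: W = nRΔT = (2.47)(8.314)(278) = 5709 J.
ΔU = nCᵥΔT with Cᵥ = 5R/2: ΔU = (2.47)(20.79)(278) = 14272 J.
Q = ΔU + W = 14272 + 5709 = 19981 J.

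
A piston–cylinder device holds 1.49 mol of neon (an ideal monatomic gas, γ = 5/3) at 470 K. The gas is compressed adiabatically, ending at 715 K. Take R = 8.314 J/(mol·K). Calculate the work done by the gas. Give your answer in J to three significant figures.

Adiabatic ⇒ Q = 0, so W_by = −ΔU = nCᵥ(T₁ − T₂).
Cᵥ = 3R/2 = 12.47 J/(mol·K).
W = (1.49)(12.47)(470 − 715) = -4553 J.

W ≈ -4550 J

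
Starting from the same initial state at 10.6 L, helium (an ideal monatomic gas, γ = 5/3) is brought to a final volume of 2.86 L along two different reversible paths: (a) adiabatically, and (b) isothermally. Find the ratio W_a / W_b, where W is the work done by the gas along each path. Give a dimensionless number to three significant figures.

Path (a) adiabatic: W = P₁V₁(1 − (V₁/V₂)^(γ−1))/(γ−1) → W_a/(P₁V₁) = -2.092.
Path (b) isothermal: W = P₁V₁ ln(V₂/V₁) → W_b/(P₁V₁) = -1.31.
W_a / W_b = -2.092 / -1.31 = 1.597.

W_a / W_b ≈ 1.60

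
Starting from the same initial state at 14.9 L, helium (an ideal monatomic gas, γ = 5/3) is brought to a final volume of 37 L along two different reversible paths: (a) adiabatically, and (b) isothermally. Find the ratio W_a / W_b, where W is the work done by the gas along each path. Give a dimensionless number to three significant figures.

Path (a) adiabatic: W = P₁V₁(1 − (V₁/V₂)^(γ−1))/(γ−1) → W_a/(P₁V₁) = 0.682.
Path (b) isothermal: W = P₁V₁ ln(V₂/V₁) → W_b/(P₁V₁) = 0.9096.
W_a / W_b = 0.682 / 0.9096 = 0.7498.

W_a / W_b ≈ 0.750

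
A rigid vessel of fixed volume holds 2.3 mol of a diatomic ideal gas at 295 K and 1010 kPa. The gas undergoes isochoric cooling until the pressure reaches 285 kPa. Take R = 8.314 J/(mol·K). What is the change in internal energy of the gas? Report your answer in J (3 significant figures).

ΔU ≈ -10100 J

Constant volume ⇒ W = 0, so Q = ΔU = nCᵥΔT with Cᵥ = 5R/2 = 20.79 J/(mol·K).
At constant V, T₂/T₁ = P₂/P₁ ⇒ ΔT = T₁(P₂/P₁ − 1) = 295·(285/1010 − 1) = -211.8 K.
ΔU = (2.3)(20.79)(-211.8) = -10123 J.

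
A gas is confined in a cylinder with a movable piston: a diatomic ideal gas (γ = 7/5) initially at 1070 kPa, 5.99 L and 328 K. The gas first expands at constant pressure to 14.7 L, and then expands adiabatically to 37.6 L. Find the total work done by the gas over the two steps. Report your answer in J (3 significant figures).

W_total ≈ 21600 J

Step 1 (isobaric): W = PΔV = (1070 kPa)(14.7 − 5.99 L) = 9320 J.
After step 1: P = 1070 kPa, V = 14.7 L, T = 804.9 K.
Step 2 (adiabatic): W = (P₁V₁ − P₂V₂)/(γ−1) = (15729 − 10803)/0.4 = 12314 J.
W_total = 9320 + 12314 = 21634 J.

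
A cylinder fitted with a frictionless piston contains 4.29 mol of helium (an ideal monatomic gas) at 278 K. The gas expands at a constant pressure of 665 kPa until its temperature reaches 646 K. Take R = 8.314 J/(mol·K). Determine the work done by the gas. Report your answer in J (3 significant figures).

Isobaric: W = P ΔV = nR ΔT.
W = (4.29)(8.314)(646 − 278) = 13125 J.

W ≈ 13100 J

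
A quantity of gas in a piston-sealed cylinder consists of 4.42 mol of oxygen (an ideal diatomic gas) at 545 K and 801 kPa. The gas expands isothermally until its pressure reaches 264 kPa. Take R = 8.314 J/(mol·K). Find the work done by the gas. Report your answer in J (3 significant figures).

W ≈ 22200 J

Isothermal process: W = nRT ln(V₂/V₁) = nRT ln(P₁/P₂).
W = (4.42)(8.314)(545) × ln(801/264)
  = 20028 × ln(3.034) = 20028 × 1.11
W_by_gas = 22229 J.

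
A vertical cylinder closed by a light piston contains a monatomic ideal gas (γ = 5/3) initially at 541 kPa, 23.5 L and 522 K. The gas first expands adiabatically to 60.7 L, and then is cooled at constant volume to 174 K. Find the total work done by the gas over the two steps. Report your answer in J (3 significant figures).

W_total ≈ 8940 J

Step 1 (adiabatic): W = (P₁V₁ − P₂V₂)/(γ−1) = (12714 − 6753)/0.667 = 8940 J.
Step 2 (isochoric): W = 0 (constant volume).
W_total = 8940 + 0 = 8940 J.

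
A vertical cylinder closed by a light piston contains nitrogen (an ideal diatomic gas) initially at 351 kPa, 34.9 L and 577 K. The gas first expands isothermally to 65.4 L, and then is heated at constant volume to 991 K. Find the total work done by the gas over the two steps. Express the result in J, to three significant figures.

W_total ≈ 7690 J

Step 1 (isothermal): W = P₁V₁ ln(V₂/V₁) = (12250) ln(65.4/34.9) = 7693 J.
Step 2 (isochoric): W = 0 (constant volume).
W_total = 7693 + 0 = 7693 J.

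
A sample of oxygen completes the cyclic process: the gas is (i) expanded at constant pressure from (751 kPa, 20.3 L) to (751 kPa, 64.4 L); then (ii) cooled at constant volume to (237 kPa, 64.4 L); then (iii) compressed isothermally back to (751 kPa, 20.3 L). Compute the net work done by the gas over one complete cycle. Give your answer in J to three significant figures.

Leg (i): W = PΔV = (751)(64.4 − 20.3) = 33119 J.
Leg (ii): W = 0.
Leg (iii): W = PᵢVᵢ ln(V_f/Vᵢ) = (15263) ln(20.3/64.4) = -17621 J.
W_net = 33119 − 17621 = 15498 J.

W_net ≈ 15500 J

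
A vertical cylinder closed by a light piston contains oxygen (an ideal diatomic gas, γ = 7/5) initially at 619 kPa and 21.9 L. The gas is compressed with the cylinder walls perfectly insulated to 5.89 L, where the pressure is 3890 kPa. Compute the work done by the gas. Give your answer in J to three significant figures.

Adiabatic: W = (P₁V₁ − P₂V₂)/(γ − 1) with γ = 7/5.
P₁V₁ = 13556 J, P₂V₂ = 22912 J.
W = (13556 − 22912) / 0.4 = -23390 J.

W ≈ -23400 J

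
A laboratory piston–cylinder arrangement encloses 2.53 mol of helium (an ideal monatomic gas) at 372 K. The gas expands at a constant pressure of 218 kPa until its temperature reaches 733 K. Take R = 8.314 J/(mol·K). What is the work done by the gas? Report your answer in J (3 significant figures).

W ≈ 7590 J

Isobaric: W = P ΔV = nR ΔT.
W = (2.53)(8.314)(733 − 372) = 7593 J.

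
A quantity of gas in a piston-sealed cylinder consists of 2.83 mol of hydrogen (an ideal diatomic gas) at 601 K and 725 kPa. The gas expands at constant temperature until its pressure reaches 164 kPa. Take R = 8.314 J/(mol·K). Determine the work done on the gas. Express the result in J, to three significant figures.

W ≈ -21000 J

Isothermal process: W = nRT ln(V₂/V₁) = nRT ln(P₁/P₂).
W = (2.83)(8.314)(601) × ln(725/164)
  = 14141 × ln(4.421) = 14141 × 1.486
W_by_gas = 21017 J; work on gas = −W_by = -21017 J.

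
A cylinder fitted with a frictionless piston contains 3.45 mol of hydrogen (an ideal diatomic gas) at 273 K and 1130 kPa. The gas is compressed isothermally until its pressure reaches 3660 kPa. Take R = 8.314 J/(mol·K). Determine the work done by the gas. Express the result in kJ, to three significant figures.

Isothermal process: W = nRT ln(V₂/V₁) = nRT ln(P₁/P₂).
W = (3.45)(8.314)(273) × ln(1130/3660)
  = 7831 × ln(0.3087) = 7831 × -1.175
W_by_gas = -9203 J.

W ≈ -9.20 kJ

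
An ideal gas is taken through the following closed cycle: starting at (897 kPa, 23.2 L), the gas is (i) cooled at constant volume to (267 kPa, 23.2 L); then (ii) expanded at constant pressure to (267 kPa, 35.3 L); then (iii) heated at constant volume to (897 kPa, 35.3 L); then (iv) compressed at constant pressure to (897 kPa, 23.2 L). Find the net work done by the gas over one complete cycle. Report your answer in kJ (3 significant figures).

W_net ≈ -7.62 kJ

Constant-volume legs do no work.
W(ii) = (267)(35.3 − 23.2) = 3231 J; W(iv) = (897)(23.2 − 35.3) = -10854 J.
W_net = 3231 − 10854 = -7623 J (the counter-clockwise enclosed area).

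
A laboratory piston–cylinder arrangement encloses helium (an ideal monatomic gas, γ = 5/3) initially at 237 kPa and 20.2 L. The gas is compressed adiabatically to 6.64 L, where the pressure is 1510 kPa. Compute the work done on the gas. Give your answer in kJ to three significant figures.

W ≈ 7.86 kJ

Adiabatic: W = (P₁V₁ − P₂V₂)/(γ − 1) with γ = 5/3.
P₁V₁ = 4787 J, P₂V₂ = 10026 J.
W = (4787 − 10026) / 0.6667 = -7858 J.
Work on gas = −W_by = 7858 J.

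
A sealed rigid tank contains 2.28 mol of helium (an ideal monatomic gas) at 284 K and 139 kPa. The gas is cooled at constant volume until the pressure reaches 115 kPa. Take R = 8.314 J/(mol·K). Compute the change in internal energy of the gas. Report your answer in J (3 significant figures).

Constant volume ⇒ W = 0, so Q = ΔU = nCᵥΔT with Cᵥ = 3R/2 = 12.47 J/(mol·K).
At constant V, T₂/T₁ = P₂/P₁ ⇒ ΔT = T₁(P₂/P₁ − 1) = 284·(115/139 − 1) = -49.04 K.
ΔU = (2.28)(12.47)(-49.04) = -1394 J.

ΔU ≈ -1390 J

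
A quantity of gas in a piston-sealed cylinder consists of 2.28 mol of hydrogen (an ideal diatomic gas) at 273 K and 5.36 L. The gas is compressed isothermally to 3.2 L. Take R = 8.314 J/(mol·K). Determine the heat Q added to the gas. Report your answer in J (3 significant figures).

Isothermal ⇒ ΔU = 0, so Q = W = nRT ln(V₂/V₁).
Q = (2.28)(8.314)(273) ln(3.2/5.36) = 5175 × -0.5158 = -2669 J.

Q ≈ -2670 J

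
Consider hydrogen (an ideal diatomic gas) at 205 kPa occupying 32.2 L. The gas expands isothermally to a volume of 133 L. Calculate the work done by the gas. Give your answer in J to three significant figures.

Isothermal: W = nRT ln(V₂/V₁) = P₁V₁ ln(V₂/V₁).
P₁V₁ = (205 kPa)(32.2 L) = 6601 J.
W = 6601 × ln(133/32.2) = 6601 × 1.418
W_by_gas = 9363 J.

W ≈ 9360 J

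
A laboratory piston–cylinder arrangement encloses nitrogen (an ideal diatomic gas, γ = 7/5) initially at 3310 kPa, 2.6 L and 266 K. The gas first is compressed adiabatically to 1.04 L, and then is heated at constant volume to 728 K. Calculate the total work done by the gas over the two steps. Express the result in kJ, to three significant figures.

Step 1 (adiabatic): W = (P₁V₁ − P₂V₂)/(γ−1) = (8606 − 12416)/0.4 = -9525 J.
Step 2 (isochoric): W = 0 (constant volume).
W_total = -9525 + 0 = -9525 J.

W_total ≈ -9.52 kJ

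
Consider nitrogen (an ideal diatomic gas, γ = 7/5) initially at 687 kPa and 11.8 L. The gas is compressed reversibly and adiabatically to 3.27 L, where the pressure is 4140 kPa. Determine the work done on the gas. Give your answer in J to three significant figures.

W ≈ 13600 J

Adiabatic: W = (P₁V₁ − P₂V₂)/(γ − 1) with γ = 7/5.
P₁V₁ = 8107 J, P₂V₂ = 13538 J.
W = (8107 − 13538) / 0.4 = -13578 J.
Work on gas = −W_by = 13578 J.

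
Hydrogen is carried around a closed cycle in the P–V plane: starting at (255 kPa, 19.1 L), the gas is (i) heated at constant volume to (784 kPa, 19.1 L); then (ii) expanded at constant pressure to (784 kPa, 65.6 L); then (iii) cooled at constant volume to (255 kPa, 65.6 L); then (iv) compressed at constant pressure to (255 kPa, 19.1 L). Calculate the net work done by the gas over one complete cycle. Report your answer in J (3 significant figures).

Constant-volume legs do no work.
W(ii) = (784)(65.6 − 19.1) = 36456 J; W(iv) = (255)(19.1 − 65.6) = -11857 J.
W_net = 36456 − 11857 = 24598 J (the clockwise enclosed area).

W_net ≈ 24600 J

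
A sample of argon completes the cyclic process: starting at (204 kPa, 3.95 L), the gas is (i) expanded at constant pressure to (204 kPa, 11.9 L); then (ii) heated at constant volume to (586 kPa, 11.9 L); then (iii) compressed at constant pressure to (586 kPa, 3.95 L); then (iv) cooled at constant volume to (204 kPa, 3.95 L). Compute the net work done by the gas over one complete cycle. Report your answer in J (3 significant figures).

Constant-volume legs do no work.
W(i) = (204)(11.9 − 3.95) = 1622 J; W(iii) = (586)(3.95 − 11.9) = -4659 J.
W_net = 1622 − 4659 = -3037 J (the counter-clockwise enclosed area).

W_net ≈ -3040 J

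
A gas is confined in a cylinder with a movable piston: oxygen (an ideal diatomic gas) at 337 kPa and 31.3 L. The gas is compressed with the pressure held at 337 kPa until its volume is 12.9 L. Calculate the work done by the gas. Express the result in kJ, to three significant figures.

Isobaric: W = P ΔV.
W = (337 kPa)(12.9 − 31.3 L) = (337)(-18.4) = -6201 J.

W ≈ -6.20 kJ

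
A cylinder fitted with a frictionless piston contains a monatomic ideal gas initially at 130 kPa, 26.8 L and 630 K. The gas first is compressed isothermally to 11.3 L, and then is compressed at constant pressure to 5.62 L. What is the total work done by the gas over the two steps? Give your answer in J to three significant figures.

Step 1 (isothermal): W = P₁V₁ ln(V₂/V₁) = (3484) ln(11.3/26.8) = -3009 J.
After step 1: P = 308.3 kPa, V = 11.3 L, T = 630 K.
Step 2 (isobaric): W = PΔV = (308.3 kPa)(5.62 − 11.3 L) = -1751 J.
W_total = -3009 − 1751 = -4760 J.

W_total ≈ -4760 J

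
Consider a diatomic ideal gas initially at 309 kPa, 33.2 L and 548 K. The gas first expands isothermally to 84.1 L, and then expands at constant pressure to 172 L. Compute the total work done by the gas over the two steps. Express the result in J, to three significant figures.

Step 1 (isothermal): W = P₁V₁ ln(V₂/V₁) = (10259) ln(84.1/33.2) = 9535 J.
After step 1: P = 122 kPa, V = 84.1 L, T = 548 K.
Step 2 (isobaric): W = PΔV = (122 kPa)(172 − 84.1 L) = 10722 J.
W_total = 9535 + 10722 = 20257 J.

W_total ≈ 20300 J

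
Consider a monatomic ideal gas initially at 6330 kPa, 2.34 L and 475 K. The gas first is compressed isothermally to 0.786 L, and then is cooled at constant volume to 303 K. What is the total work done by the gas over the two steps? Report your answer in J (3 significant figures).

Step 1 (isothermal): W = P₁V₁ ln(V₂/V₁) = (14812) ln(0.786/2.34) = -16159 J.
Step 2 (isochoric): W = 0 (constant volume).
W_total = -16159 + 0 = -16159 J.

W_total ≈ -16200 J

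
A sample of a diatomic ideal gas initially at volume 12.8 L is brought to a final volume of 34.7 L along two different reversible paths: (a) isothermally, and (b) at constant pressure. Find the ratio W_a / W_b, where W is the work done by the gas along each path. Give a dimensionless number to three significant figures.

Path (a) isothermal: W = P₁V₁ ln(V₂/V₁) → W_a/(P₁V₁) = 0.9973.
Path (b) isobaric: W = P₁(V₂ − V₁) → W_b/(P₁V₁) = 1.711.
W_a / W_b = 0.9973 / 1.711 = 0.5829.

W_a / W_b ≈ 0.583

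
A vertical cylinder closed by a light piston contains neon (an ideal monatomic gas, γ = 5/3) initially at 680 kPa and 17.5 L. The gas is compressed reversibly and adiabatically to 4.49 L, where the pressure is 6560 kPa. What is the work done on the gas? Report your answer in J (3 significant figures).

Adiabatic: W = (P₁V₁ − P₂V₂)/(γ − 1) with γ = 5/3.
P₁V₁ = 11900 J, P₂V₂ = 29454 J.
W = (11900 − 29454) / 0.6667 = -26332 J.
Work on gas = −W_by = 26332 J.

W ≈ 26300 J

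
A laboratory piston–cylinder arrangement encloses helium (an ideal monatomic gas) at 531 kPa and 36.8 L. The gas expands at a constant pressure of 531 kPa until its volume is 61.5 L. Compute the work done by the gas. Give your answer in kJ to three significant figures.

Isobaric: W = P ΔV.
W = (531 kPa)(61.5 − 36.8 L) = (531)(24.7) = 13116 J.

W ≈ 13.1 kJ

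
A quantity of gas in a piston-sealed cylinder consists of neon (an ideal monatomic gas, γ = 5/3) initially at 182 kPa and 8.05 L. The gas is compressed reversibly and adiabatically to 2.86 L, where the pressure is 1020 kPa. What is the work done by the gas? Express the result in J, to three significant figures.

W ≈ -2180 J

Adiabatic: W = (P₁V₁ − P₂V₂)/(γ − 1) with γ = 5/3.
P₁V₁ = 1465 J, P₂V₂ = 2917 J.
W = (1465 − 2917) / 0.6667 = -2178 J.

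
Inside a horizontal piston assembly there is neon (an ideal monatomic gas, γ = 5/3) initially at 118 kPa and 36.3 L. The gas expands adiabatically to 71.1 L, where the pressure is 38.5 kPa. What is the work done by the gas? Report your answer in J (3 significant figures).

W ≈ 2320 J

Adiabatic: W = (P₁V₁ − P₂V₂)/(γ − 1) with γ = 5/3.
P₁V₁ = 4283 J, P₂V₂ = 2737 J.
W = (4283 − 2737) / 0.6667 = 2319 J.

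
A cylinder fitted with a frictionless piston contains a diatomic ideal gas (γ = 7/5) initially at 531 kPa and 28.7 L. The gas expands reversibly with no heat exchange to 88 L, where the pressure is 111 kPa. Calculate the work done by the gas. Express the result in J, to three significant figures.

Adiabatic: W = (P₁V₁ − P₂V₂)/(γ − 1) with γ = 7/5.
P₁V₁ = 15240 J, P₂V₂ = 9768 J.
W = (15240 − 9768) / 0.4 = 13679 J.

W ≈ 13700 J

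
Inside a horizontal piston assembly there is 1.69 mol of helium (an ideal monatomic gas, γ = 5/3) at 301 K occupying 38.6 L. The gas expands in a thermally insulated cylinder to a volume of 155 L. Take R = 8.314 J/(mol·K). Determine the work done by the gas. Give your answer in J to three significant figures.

Adiabatic: TV^(γ−1) = const with γ = 5/3.
T₂ = T₁ (V₁/V₂)^(γ−1) = 301 × (38.6/155)^0.667 = 301 × 0.3958 = 119.1 K.
W_by = nCᵥ(T₁ − T₂) = (1.69)(12.47)(301 − 119.1) = 3833 J.

W ≈ 3830 J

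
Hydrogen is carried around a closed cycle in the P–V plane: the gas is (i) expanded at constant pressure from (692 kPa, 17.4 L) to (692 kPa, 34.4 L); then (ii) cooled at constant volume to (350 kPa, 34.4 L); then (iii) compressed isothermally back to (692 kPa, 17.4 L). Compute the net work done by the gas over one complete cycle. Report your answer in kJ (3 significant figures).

Leg (i): W = PΔV = (692)(34.4 − 17.4) = 11764 J.
Leg (ii): W = 0.
Leg (iii): W = PᵢVᵢ ln(V_f/Vᵢ) = (12040) ln(17.4/34.4) = -8206 J.
W_net = 11764 − 8206 = 3558 J.

W_net ≈ 3.56 kJ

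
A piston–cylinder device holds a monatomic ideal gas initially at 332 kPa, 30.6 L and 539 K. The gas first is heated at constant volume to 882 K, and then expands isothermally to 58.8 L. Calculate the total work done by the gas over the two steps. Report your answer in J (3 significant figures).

W_total ≈ 10900 J

Step 1 (isochoric): W = 0 (constant volume).
After step 1: P = 543.3 kPa (V unchanged).
Step 2 (isothermal): W = P₁V₁ ln(V₂/V₁) = (16624) ln(58.8/30.6) = 10858 J.
W_total = 0 + 10858 = 10858 J.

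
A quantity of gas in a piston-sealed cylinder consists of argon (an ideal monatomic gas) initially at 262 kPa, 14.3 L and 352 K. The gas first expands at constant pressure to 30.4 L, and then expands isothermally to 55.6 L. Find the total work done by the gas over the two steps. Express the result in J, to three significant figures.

W_total ≈ 9030 J

Step 1 (isobaric): W = PΔV = (262 kPa)(30.4 − 14.3 L) = 4218 J.
After step 1: P = 262 kPa, V = 30.4 L, T = 748.3 K.
Step 2 (isothermal): W = P₁V₁ ln(V₂/V₁) = (7965) ln(55.6/30.4) = 4809 J.
W_total = 4218 + 4809 = 9027 J.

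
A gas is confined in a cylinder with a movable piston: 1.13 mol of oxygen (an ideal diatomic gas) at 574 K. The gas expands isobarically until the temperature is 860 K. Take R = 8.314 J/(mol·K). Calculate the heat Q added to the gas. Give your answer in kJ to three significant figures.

Isobaric: W = nRΔT = (1.13)(8.314)(286) = 2687 J.
ΔU = nCᵥΔT with Cᵥ = 5R/2: ΔU = (1.13)(20.79)(286) = 6717 J.
Q = ΔU + W = 6717 + 2687 = 9404 J.

Q ≈ 9.40 kJ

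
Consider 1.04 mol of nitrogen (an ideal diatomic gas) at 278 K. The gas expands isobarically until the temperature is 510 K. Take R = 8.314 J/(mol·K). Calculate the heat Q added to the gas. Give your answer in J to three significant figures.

Isobaric: W = nRΔT = (1.04)(8.314)(232) = 2006 J.
ΔU = nCᵥΔT with Cᵥ = 5R/2: ΔU = (1.04)(20.79)(232) = 5015 J.
Q = ΔU + W = 5015 + 2006 = 7021 J.

Q ≈ 7020 J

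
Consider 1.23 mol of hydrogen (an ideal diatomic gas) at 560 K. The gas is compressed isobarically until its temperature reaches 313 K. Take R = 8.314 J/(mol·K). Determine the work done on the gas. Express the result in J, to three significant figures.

W ≈ 2530 J

Isobaric: W = P ΔV = nR ΔT.
W = (1.23)(8.314)(313 − 560) = -2526 J.
Work on gas = −W_by = 2526 J.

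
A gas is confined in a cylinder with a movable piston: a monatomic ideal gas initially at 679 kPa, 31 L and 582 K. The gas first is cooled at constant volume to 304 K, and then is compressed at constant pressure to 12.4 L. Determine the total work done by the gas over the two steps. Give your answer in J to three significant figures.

Step 1 (isochoric): W = 0 (constant volume).
After step 1: P = 354.7 kPa (V unchanged).
Step 2 (isobaric): W = PΔV = (354.7 kPa)(12.4 − 31 L) = -6597 J.
W_total = 0 − 6597 = -6597 J.

W_total ≈ -6600 J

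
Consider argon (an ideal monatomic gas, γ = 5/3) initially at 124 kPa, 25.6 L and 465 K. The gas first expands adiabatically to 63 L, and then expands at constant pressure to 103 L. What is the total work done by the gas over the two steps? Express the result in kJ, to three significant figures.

W_total ≈ 3.26 kJ

Step 1 (adiabatic): W = (P₁V₁ − P₂V₂)/(γ−1) = (3174 − 1742)/0.667 = 2149 J.
After step 1: P = 27.64 kPa, V = 63 L, T = 255.1 K.
Step 2 (isobaric): W = PΔV = (27.64 kPa)(103 − 63 L) = 1106 J.
W_total = 2149 + 1106 = 3255 J.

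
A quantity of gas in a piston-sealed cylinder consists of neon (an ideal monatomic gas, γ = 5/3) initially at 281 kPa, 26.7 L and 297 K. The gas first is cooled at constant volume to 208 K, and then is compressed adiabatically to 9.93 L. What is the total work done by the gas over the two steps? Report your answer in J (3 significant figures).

Step 1 (isochoric): W = 0 (constant volume).
After step 1: P = 196.8 kPa (V unchanged).
Step 2 (adiabatic): W = (P₁V₁ − P₂V₂)/(γ−1) = (5254 − 10160)/0.667 = -7359 J.
W_total = 0 − 7359 = -7359 J.

W_total ≈ -7360 J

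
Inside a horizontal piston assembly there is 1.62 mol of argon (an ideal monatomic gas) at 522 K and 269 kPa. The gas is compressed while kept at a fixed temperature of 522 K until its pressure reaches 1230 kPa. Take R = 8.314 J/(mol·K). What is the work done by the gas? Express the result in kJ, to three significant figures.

Isothermal process: W = nRT ln(V₂/V₁) = nRT ln(P₁/P₂).
W = (1.62)(8.314)(522) × ln(269/1230)
  = 7031 × ln(0.2187) = 7031 × -1.52
W_by_gas = -10687 J.

W ≈ -10.7 kJ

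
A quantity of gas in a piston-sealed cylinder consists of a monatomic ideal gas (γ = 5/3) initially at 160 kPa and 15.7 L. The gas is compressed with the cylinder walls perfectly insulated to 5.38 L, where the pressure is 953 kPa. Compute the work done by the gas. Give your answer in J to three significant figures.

Adiabatic: W = (P₁V₁ − P₂V₂)/(γ − 1) with γ = 5/3.
P₁V₁ = 2512 J, P₂V₂ = 5127 J.
W = (2512 − 5127) / 0.6667 = -3923 J.

W ≈ -3920 J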